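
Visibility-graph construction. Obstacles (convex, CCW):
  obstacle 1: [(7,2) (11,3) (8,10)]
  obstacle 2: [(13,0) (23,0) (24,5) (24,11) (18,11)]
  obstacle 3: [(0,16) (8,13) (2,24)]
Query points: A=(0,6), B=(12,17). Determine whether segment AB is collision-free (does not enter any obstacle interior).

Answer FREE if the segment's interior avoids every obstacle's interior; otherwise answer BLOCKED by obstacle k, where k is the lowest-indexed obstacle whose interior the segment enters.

Obstacle 1 [(7,2) (11,3) (8,10)]:
  edge (7,2)–(11,3): clear
  edge (11,3)–(8,10): clear
  edge (8,10)–(7,2): clear
  midpoint (6,23/2) outside
  → clear
Obstacle 2 [(13,0) (23,0) (24,5) (24,11) (18,11)]:
  edge (13,0)–(23,0): clear
  edge (23,0)–(24,5): clear
  edge (24,5)–(24,11): clear
  edge (24,11)–(18,11): clear
  edge (18,11)–(13,0): clear
  midpoint (6,23/2) outside
  → clear
Obstacle 3 [(0,16) (8,13) (2,24)]:
  edge (0,16)–(8,13): crosses AB
  edge (8,13)–(2,24): crosses AB
  edge (2,24)–(0,16): clear
  → BLOCKED

BLOCKED by obstacle 3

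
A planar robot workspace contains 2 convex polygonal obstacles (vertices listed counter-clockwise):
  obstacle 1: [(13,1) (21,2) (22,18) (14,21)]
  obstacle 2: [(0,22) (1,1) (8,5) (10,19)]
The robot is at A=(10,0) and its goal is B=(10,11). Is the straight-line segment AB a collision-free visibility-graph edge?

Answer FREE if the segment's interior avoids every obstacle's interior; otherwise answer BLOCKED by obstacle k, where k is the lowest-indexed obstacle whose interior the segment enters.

FREE

Obstacle 1 [(13,1) (21,2) (22,18) (14,21)]:
  edge (13,1)–(21,2): clear
  edge (21,2)–(22,18): clear
  edge (22,18)–(14,21): clear
  edge (14,21)–(13,1): clear
  midpoint (10,11/2) outside
  → clear
Obstacle 2 [(0,22) (1,1) (8,5) (10,19)]:
  edge (0,22)–(1,1): clear
  edge (1,1)–(8,5): clear
  edge (8,5)–(10,19): clear
  edge (10,19)–(0,22): clear
  midpoint (10,11/2) outside
  → clear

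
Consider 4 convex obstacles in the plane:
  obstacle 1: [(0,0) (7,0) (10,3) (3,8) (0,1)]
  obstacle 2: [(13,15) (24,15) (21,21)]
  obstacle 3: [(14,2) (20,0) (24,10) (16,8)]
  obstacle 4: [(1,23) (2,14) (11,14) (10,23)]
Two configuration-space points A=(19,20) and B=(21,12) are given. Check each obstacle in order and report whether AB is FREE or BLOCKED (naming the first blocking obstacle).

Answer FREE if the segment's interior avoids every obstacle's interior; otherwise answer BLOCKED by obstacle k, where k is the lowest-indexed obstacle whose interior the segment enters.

Obstacle 1 [(0,0) (7,0) (10,3) (3,8) (0,1)]:
  edge (0,0)–(7,0): clear
  edge (7,0)–(10,3): clear
  edge (10,3)–(3,8): clear
  edge (3,8)–(0,1): clear
  edge (0,1)–(0,0): clear
  midpoint (20,16) outside
  → clear
Obstacle 2 [(13,15) (24,15) (21,21)]:
  edge (13,15)–(24,15): crosses AB
  edge (24,15)–(21,21): clear
  edge (21,21)–(13,15): crosses AB
  → BLOCKED
Obstacle 3 [(14,2) (20,0) (24,10) (16,8)]:
  edge (14,2)–(20,0): clear
  edge (20,0)–(24,10): clear
  edge (24,10)–(16,8): clear
  edge (16,8)–(14,2): clear
  midpoint (20,16) outside
  → clear
Obstacle 4 [(1,23) (2,14) (11,14) (10,23)]:
  edge (1,23)–(2,14): clear
  edge (2,14)–(11,14): clear
  edge (11,14)–(10,23): clear
  edge (10,23)–(1,23): clear
  midpoint (20,16) outside
  → clear

BLOCKED by obstacle 2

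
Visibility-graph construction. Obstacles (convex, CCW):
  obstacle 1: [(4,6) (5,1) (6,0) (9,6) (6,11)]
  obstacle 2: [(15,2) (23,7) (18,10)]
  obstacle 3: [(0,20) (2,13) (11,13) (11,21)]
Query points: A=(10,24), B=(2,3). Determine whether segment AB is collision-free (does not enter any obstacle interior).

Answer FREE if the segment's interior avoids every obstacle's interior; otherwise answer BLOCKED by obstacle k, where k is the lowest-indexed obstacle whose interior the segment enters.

BLOCKED by obstacle 3

Obstacle 1 [(4,6) (5,1) (6,0) (9,6) (6,11)]:
  edge (4,6)–(5,1): clear
  edge (5,1)–(6,0): clear
  edge (6,0)–(9,6): clear
  edge (9,6)–(6,11): clear
  edge (6,11)–(4,6): clear
  midpoint (6,27/2) outside
  → clear
Obstacle 2 [(15,2) (23,7) (18,10)]:
  edge (15,2)–(23,7): clear
  edge (23,7)–(18,10): clear
  edge (18,10)–(15,2): clear
  midpoint (6,27/2) outside
  → clear
Obstacle 3 [(0,20) (2,13) (11,13) (11,21)]:
  edge (0,20)–(2,13): clear
  edge (2,13)–(11,13): crosses AB
  edge (11,13)–(11,21): clear
  edge (11,21)–(0,20): crosses AB
  → BLOCKED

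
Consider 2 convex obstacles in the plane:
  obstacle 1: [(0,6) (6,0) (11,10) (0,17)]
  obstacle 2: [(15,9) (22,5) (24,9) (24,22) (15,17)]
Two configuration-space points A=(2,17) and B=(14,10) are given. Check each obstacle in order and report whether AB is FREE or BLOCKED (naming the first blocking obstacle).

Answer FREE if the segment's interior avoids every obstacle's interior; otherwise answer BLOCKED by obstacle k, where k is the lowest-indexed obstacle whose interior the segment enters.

FREE

Obstacle 1 [(0,6) (6,0) (11,10) (0,17)]:
  edge (0,6)–(6,0): clear
  edge (6,0)–(11,10): clear
  edge (11,10)–(0,17): clear
  edge (0,17)–(0,6): clear
  midpoint (8,27/2) outside
  → clear
Obstacle 2 [(15,9) (22,5) (24,9) (24,22) (15,17)]:
  edge (15,9)–(22,5): clear
  edge (22,5)–(24,9): clear
  edge (24,9)–(24,22): clear
  edge (24,22)–(15,17): clear
  edge (15,17)–(15,9): clear
  midpoint (8,27/2) outside
  → clear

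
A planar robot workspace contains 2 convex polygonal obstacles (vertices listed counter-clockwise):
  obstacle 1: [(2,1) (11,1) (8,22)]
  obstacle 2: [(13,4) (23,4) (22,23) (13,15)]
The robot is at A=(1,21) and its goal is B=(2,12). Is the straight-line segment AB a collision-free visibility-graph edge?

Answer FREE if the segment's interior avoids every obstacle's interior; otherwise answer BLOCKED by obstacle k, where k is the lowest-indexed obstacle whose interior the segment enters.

FREE

Obstacle 1 [(2,1) (11,1) (8,22)]:
  edge (2,1)–(11,1): clear
  edge (11,1)–(8,22): clear
  edge (8,22)–(2,1): clear
  midpoint (3/2,33/2) outside
  → clear
Obstacle 2 [(13,4) (23,4) (22,23) (13,15)]:
  edge (13,4)–(23,4): clear
  edge (23,4)–(22,23): clear
  edge (22,23)–(13,15): clear
  edge (13,15)–(13,4): clear
  midpoint (3/2,33/2) outside
  → clear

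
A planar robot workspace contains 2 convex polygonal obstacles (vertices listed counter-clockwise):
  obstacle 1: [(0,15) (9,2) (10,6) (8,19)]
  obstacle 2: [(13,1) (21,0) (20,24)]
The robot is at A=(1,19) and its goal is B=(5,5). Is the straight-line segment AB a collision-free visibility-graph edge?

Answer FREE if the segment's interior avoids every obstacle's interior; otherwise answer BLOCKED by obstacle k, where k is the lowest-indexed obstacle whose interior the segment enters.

BLOCKED by obstacle 1

Obstacle 1 [(0,15) (9,2) (10,6) (8,19)]:
  edge (0,15)–(9,2): crosses AB
  edge (9,2)–(10,6): clear
  edge (10,6)–(8,19): clear
  edge (8,19)–(0,15): crosses AB
  → BLOCKED
Obstacle 2 [(13,1) (21,0) (20,24)]:
  edge (13,1)–(21,0): clear
  edge (21,0)–(20,24): clear
  edge (20,24)–(13,1): clear
  midpoint (3,12) outside
  → clear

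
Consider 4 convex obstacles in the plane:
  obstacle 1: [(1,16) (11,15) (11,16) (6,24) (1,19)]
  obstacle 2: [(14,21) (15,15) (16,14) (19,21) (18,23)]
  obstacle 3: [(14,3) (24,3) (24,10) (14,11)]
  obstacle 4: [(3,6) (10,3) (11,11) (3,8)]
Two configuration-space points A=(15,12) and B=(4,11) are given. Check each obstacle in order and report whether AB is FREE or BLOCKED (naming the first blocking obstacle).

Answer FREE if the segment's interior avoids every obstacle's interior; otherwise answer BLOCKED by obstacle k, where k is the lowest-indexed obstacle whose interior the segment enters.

Obstacle 1 [(1,16) (11,15) (11,16) (6,24) (1,19)]:
  edge (1,16)–(11,15): clear
  edge (11,15)–(11,16): clear
  edge (11,16)–(6,24): clear
  edge (6,24)–(1,19): clear
  edge (1,19)–(1,16): clear
  midpoint (19/2,23/2) outside
  → clear
Obstacle 2 [(14,21) (15,15) (16,14) (19,21) (18,23)]:
  edge (14,21)–(15,15): clear
  edge (15,15)–(16,14): clear
  edge (16,14)–(19,21): clear
  edge (19,21)–(18,23): clear
  edge (18,23)–(14,21): clear
  midpoint (19/2,23/2) outside
  → clear
Obstacle 3 [(14,3) (24,3) (24,10) (14,11)]:
  edge (14,3)–(24,3): clear
  edge (24,3)–(24,10): clear
  edge (24,10)–(14,11): clear
  edge (14,11)–(14,3): clear
  midpoint (19/2,23/2) outside
  → clear
Obstacle 4 [(3,6) (10,3) (11,11) (3,8)]:
  edge (3,6)–(10,3): clear
  edge (10,3)–(11,11): clear
  edge (11,11)–(3,8): clear
  edge (3,8)–(3,6): clear
  midpoint (19/2,23/2) outside
  → clear

FREE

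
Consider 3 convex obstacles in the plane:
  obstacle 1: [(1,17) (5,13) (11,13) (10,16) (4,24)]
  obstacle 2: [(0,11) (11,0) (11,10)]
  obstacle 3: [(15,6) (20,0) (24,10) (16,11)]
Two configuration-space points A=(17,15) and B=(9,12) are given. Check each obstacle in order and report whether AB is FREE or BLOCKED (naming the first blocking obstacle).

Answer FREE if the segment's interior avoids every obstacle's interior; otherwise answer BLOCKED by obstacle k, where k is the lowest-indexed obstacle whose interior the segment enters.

FREE

Obstacle 1 [(1,17) (5,13) (11,13) (10,16) (4,24)]:
  edge (1,17)–(5,13): clear
  edge (5,13)–(11,13): clear
  edge (11,13)–(10,16): clear
  edge (10,16)–(4,24): clear
  edge (4,24)–(1,17): clear
  midpoint (13,27/2) outside
  → clear
Obstacle 2 [(0,11) (11,0) (11,10)]:
  edge (0,11)–(11,0): clear
  edge (11,0)–(11,10): clear
  edge (11,10)–(0,11): clear
  midpoint (13,27/2) outside
  → clear
Obstacle 3 [(15,6) (20,0) (24,10) (16,11)]:
  edge (15,6)–(20,0): clear
  edge (20,0)–(24,10): clear
  edge (24,10)–(16,11): clear
  edge (16,11)–(15,6): clear
  midpoint (13,27/2) outside
  → clear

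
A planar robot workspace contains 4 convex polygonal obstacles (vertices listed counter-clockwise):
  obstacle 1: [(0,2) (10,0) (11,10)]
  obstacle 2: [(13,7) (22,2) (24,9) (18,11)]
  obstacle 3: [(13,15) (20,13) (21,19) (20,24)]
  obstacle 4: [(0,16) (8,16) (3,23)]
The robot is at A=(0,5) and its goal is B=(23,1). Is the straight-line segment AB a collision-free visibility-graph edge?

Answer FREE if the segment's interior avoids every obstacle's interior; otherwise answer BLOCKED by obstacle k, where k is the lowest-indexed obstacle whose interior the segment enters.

BLOCKED by obstacle 1

Obstacle 1 [(0,2) (10,0) (11,10)]:
  edge (0,2)–(10,0): clear
  edge (10,0)–(11,10): crosses AB
  edge (11,10)–(0,2): crosses AB
  → BLOCKED
Obstacle 2 [(13,7) (22,2) (24,9) (18,11)]:
  edge (13,7)–(22,2): clear
  edge (22,2)–(24,9): clear
  edge (24,9)–(18,11): clear
  edge (18,11)–(13,7): clear
  midpoint (23/2,3) outside
  → clear
Obstacle 3 [(13,15) (20,13) (21,19) (20,24)]:
  edge (13,15)–(20,13): clear
  edge (20,13)–(21,19): clear
  edge (21,19)–(20,24): clear
  edge (20,24)–(13,15): clear
  midpoint (23/2,3) outside
  → clear
Obstacle 4 [(0,16) (8,16) (3,23)]:
  edge (0,16)–(8,16): clear
  edge (8,16)–(3,23): clear
  edge (3,23)–(0,16): clear
  midpoint (23/2,3) outside
  → clear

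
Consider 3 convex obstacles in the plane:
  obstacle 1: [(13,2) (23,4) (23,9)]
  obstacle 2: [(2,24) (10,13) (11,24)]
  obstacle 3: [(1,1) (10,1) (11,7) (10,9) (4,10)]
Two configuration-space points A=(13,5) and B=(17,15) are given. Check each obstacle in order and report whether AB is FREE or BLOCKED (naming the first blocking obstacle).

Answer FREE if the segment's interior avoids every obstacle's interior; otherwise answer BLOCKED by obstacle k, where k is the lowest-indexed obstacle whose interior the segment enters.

Obstacle 1 [(13,2) (23,4) (23,9)]:
  edge (13,2)–(23,4): clear
  edge (23,4)–(23,9): clear
  edge (23,9)–(13,2): clear
  midpoint (15,10) outside
  → clear
Obstacle 2 [(2,24) (10,13) (11,24)]:
  edge (2,24)–(10,13): clear
  edge (10,13)–(11,24): clear
  edge (11,24)–(2,24): clear
  midpoint (15,10) outside
  → clear
Obstacle 3 [(1,1) (10,1) (11,7) (10,9) (4,10)]:
  edge (1,1)–(10,1): clear
  edge (10,1)–(11,7): clear
  edge (11,7)–(10,9): clear
  edge (10,9)–(4,10): clear
  edge (4,10)–(1,1): clear
  midpoint (15,10) outside
  → clear

FREE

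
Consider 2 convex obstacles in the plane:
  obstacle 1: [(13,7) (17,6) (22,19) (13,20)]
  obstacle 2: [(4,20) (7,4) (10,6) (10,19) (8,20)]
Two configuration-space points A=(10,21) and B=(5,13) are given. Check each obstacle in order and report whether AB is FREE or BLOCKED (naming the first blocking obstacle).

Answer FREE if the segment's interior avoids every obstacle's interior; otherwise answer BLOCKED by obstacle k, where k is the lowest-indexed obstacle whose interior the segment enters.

Obstacle 1 [(13,7) (17,6) (22,19) (13,20)]:
  edge (13,7)–(17,6): clear
  edge (17,6)–(22,19): clear
  edge (22,19)–(13,20): clear
  edge (13,20)–(13,7): clear
  midpoint (15/2,17) outside
  → clear
Obstacle 2 [(4,20) (7,4) (10,6) (10,19) (8,20)]:
  edge (4,20)–(7,4): crosses AB
  edge (7,4)–(10,6): clear
  edge (10,6)–(10,19): clear
  edge (10,19)–(8,20): crosses AB
  edge (8,20)–(4,20): clear
  → BLOCKED

BLOCKED by obstacle 2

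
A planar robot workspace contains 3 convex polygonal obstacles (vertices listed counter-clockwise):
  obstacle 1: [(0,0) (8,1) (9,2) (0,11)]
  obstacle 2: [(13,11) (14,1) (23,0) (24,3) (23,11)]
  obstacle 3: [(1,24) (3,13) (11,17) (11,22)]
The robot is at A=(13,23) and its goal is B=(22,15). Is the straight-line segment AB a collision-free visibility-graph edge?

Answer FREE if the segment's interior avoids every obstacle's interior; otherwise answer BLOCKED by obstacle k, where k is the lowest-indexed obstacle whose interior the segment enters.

FREE

Obstacle 1 [(0,0) (8,1) (9,2) (0,11)]:
  edge (0,0)–(8,1): clear
  edge (8,1)–(9,2): clear
  edge (9,2)–(0,11): clear
  edge (0,11)–(0,0): clear
  midpoint (35/2,19) outside
  → clear
Obstacle 2 [(13,11) (14,1) (23,0) (24,3) (23,11)]:
  edge (13,11)–(14,1): clear
  edge (14,1)–(23,0): clear
  edge (23,0)–(24,3): clear
  edge (24,3)–(23,11): clear
  edge (23,11)–(13,11): clear
  midpoint (35/2,19) outside
  → clear
Obstacle 3 [(1,24) (3,13) (11,17) (11,22)]:
  edge (1,24)–(3,13): clear
  edge (3,13)–(11,17): clear
  edge (11,17)–(11,22): clear
  edge (11,22)–(1,24): clear
  midpoint (35/2,19) outside
  → clear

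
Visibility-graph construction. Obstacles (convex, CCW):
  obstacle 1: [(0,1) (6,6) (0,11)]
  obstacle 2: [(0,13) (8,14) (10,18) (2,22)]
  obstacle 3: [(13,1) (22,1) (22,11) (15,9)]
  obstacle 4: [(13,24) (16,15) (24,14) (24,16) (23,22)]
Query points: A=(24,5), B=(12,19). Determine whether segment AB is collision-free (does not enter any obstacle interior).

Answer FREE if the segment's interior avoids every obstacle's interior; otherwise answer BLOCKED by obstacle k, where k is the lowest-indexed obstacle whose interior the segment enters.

Obstacle 1 [(0,1) (6,6) (0,11)]:
  edge (0,1)–(6,6): clear
  edge (6,6)–(0,11): clear
  edge (0,11)–(0,1): clear
  midpoint (18,12) outside
  → clear
Obstacle 2 [(0,13) (8,14) (10,18) (2,22)]:
  edge (0,13)–(8,14): clear
  edge (8,14)–(10,18): clear
  edge (10,18)–(2,22): clear
  edge (2,22)–(0,13): clear
  midpoint (18,12) outside
  → clear
Obstacle 3 [(13,1) (22,1) (22,11) (15,9)]:
  edge (13,1)–(22,1): clear
  edge (22,1)–(22,11): crosses AB
  edge (22,11)–(15,9): crosses AB
  edge (15,9)–(13,1): clear
  → BLOCKED
Obstacle 4 [(13,24) (16,15) (24,14) (24,16) (23,22)]:
  edge (13,24)–(16,15): clear
  edge (16,15)–(24,14): clear
  edge (24,14)–(24,16): clear
  edge (24,16)–(23,22): clear
  edge (23,22)–(13,24): clear
  midpoint (18,12) outside
  → clear

BLOCKED by obstacle 3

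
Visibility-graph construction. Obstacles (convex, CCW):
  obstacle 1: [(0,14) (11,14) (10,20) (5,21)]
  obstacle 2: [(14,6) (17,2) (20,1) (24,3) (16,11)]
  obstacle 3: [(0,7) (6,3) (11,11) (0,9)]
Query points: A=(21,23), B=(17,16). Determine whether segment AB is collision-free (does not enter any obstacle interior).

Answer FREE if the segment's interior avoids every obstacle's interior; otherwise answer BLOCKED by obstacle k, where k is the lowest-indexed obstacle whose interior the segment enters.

FREE

Obstacle 1 [(0,14) (11,14) (10,20) (5,21)]:
  edge (0,14)–(11,14): clear
  edge (11,14)–(10,20): clear
  edge (10,20)–(5,21): clear
  edge (5,21)–(0,14): clear
  midpoint (19,39/2) outside
  → clear
Obstacle 2 [(14,6) (17,2) (20,1) (24,3) (16,11)]:
  edge (14,6)–(17,2): clear
  edge (17,2)–(20,1): clear
  edge (20,1)–(24,3): clear
  edge (24,3)–(16,11): clear
  edge (16,11)–(14,6): clear
  midpoint (19,39/2) outside
  → clear
Obstacle 3 [(0,7) (6,3) (11,11) (0,9)]:
  edge (0,7)–(6,3): clear
  edge (6,3)–(11,11): clear
  edge (11,11)–(0,9): clear
  edge (0,9)–(0,7): clear
  midpoint (19,39/2) outside
  → clear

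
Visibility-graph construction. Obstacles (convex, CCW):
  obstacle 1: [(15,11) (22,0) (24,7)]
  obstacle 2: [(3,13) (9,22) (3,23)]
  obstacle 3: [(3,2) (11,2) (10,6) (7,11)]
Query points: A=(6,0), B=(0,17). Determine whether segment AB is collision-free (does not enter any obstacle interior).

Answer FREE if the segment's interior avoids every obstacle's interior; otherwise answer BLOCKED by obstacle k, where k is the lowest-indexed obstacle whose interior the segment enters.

Obstacle 1 [(15,11) (22,0) (24,7)]:
  edge (15,11)–(22,0): clear
  edge (22,0)–(24,7): clear
  edge (24,7)–(15,11): clear
  midpoint (3,17/2) outside
  → clear
Obstacle 2 [(3,13) (9,22) (3,23)]:
  edge (3,13)–(9,22): clear
  edge (9,22)–(3,23): clear
  edge (3,23)–(3,13): clear
  midpoint (3,17/2) outside
  → clear
Obstacle 3 [(3,2) (11,2) (10,6) (7,11)]:
  edge (3,2)–(11,2): crosses AB
  edge (11,2)–(10,6): clear
  edge (10,6)–(7,11): clear
  edge (7,11)–(3,2): crosses AB
  → BLOCKED

BLOCKED by obstacle 3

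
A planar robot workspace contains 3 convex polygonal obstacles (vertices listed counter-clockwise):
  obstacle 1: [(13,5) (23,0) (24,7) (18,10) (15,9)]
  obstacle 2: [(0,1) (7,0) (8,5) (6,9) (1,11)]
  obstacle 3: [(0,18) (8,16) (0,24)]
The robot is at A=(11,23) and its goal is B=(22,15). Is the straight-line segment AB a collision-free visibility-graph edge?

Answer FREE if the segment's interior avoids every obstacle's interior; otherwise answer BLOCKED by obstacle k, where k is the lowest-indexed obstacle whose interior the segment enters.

Obstacle 1 [(13,5) (23,0) (24,7) (18,10) (15,9)]:
  edge (13,5)–(23,0): clear
  edge (23,0)–(24,7): clear
  edge (24,7)–(18,10): clear
  edge (18,10)–(15,9): clear
  edge (15,9)–(13,5): clear
  midpoint (33/2,19) outside
  → clear
Obstacle 2 [(0,1) (7,0) (8,5) (6,9) (1,11)]:
  edge (0,1)–(7,0): clear
  edge (7,0)–(8,5): clear
  edge (8,5)–(6,9): clear
  edge (6,9)–(1,11): clear
  edge (1,11)–(0,1): clear
  midpoint (33/2,19) outside
  → clear
Obstacle 3 [(0,18) (8,16) (0,24)]:
  edge (0,18)–(8,16): clear
  edge (8,16)–(0,24): clear
  edge (0,24)–(0,18): clear
  midpoint (33/2,19) outside
  → clear

FREE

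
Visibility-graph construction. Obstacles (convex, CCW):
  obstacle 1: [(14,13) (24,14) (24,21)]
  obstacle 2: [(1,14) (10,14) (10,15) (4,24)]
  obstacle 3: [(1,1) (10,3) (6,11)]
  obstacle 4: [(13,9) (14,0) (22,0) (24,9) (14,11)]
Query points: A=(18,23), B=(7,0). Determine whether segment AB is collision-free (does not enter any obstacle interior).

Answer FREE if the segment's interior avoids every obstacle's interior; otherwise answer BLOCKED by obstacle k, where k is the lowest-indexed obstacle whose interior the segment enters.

BLOCKED by obstacle 3

Obstacle 1 [(14,13) (24,14) (24,21)]:
  edge (14,13)–(24,14): clear
  edge (24,14)–(24,21): clear
  edge (24,21)–(14,13): clear
  midpoint (25/2,23/2) outside
  → clear
Obstacle 2 [(1,14) (10,14) (10,15) (4,24)]:
  edge (1,14)–(10,14): clear
  edge (10,14)–(10,15): clear
  edge (10,15)–(4,24): clear
  edge (4,24)–(1,14): clear
  midpoint (25/2,23/2) outside
  → clear
Obstacle 3 [(1,1) (10,3) (6,11)]:
  edge (1,1)–(10,3): crosses AB
  edge (10,3)–(6,11): crosses AB
  edge (6,11)–(1,1): clear
  → BLOCKED
Obstacle 4 [(13,9) (14,0) (22,0) (24,9) (14,11)]:
  edge (13,9)–(14,0): clear
  edge (14,0)–(22,0): clear
  edge (22,0)–(24,9): clear
  edge (24,9)–(14,11): clear
  edge (14,11)–(13,9): clear
  midpoint (25/2,23/2) outside
  → clear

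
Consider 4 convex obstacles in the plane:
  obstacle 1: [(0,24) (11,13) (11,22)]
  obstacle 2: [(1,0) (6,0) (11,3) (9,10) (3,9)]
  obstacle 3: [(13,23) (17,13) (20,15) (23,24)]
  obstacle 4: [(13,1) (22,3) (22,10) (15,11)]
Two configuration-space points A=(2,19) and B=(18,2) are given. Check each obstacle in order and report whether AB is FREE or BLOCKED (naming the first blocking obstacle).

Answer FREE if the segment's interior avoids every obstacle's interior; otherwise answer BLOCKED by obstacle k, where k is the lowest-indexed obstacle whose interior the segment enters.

Obstacle 1 [(0,24) (11,13) (11,22)]:
  edge (0,24)–(11,13): clear
  edge (11,13)–(11,22): clear
  edge (11,22)–(0,24): clear
  midpoint (10,21/2) outside
  → clear
Obstacle 2 [(1,0) (6,0) (11,3) (9,10) (3,9)]:
  edge (1,0)–(6,0): clear
  edge (6,0)–(11,3): clear
  edge (11,3)–(9,10): clear
  edge (9,10)–(3,9): clear
  edge (3,9)–(1,0): clear
  midpoint (10,21/2) outside
  → clear
Obstacle 3 [(13,23) (17,13) (20,15) (23,24)]:
  edge (13,23)–(17,13): clear
  edge (17,13)–(20,15): clear
  edge (20,15)–(23,24): clear
  edge (23,24)–(13,23): clear
  midpoint (10,21/2) outside
  → clear
Obstacle 4 [(13,1) (22,3) (22,10) (15,11)]:
  edge (13,1)–(22,3): crosses AB
  edge (22,3)–(22,10): clear
  edge (22,10)–(15,11): clear
  edge (15,11)–(13,1): crosses AB
  → BLOCKED

BLOCKED by obstacle 4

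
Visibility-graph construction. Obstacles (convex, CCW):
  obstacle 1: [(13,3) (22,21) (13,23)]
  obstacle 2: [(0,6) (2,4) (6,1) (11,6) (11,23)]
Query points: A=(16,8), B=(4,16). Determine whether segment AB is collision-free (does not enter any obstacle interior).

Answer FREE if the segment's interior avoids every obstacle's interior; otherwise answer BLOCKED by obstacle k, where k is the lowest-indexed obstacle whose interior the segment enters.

BLOCKED by obstacle 1

Obstacle 1 [(13,3) (22,21) (13,23)]:
  edge (13,3)–(22,21): crosses AB
  edge (22,21)–(13,23): clear
  edge (13,23)–(13,3): crosses AB
  → BLOCKED
Obstacle 2 [(0,6) (2,4) (6,1) (11,6) (11,23)]:
  edge (0,6)–(2,4): clear
  edge (2,4)–(6,1): clear
  edge (6,1)–(11,6): clear
  edge (11,6)–(11,23): crosses AB
  edge (11,23)–(0,6): crosses AB
  → BLOCKED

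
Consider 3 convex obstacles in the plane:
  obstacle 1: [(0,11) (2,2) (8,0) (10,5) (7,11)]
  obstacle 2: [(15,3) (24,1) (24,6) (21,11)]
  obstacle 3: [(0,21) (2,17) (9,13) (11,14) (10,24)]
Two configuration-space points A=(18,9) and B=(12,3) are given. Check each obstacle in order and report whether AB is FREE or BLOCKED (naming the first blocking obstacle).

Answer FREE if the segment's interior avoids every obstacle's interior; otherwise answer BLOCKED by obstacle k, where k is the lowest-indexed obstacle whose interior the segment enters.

Obstacle 1 [(0,11) (2,2) (8,0) (10,5) (7,11)]:
  edge (0,11)–(2,2): clear
  edge (2,2)–(8,0): clear
  edge (8,0)–(10,5): clear
  edge (10,5)–(7,11): clear
  edge (7,11)–(0,11): clear
  midpoint (15,6) outside
  → clear
Obstacle 2 [(15,3) (24,1) (24,6) (21,11)]:
  edge (15,3)–(24,1): clear
  edge (24,1)–(24,6): clear
  edge (24,6)–(21,11): clear
  edge (21,11)–(15,3): clear
  midpoint (15,6) outside
  → clear
Obstacle 3 [(0,21) (2,17) (9,13) (11,14) (10,24)]:
  edge (0,21)–(2,17): clear
  edge (2,17)–(9,13): clear
  edge (9,13)–(11,14): clear
  edge (11,14)–(10,24): clear
  edge (10,24)–(0,21): clear
  midpoint (15,6) outside
  → clear

FREE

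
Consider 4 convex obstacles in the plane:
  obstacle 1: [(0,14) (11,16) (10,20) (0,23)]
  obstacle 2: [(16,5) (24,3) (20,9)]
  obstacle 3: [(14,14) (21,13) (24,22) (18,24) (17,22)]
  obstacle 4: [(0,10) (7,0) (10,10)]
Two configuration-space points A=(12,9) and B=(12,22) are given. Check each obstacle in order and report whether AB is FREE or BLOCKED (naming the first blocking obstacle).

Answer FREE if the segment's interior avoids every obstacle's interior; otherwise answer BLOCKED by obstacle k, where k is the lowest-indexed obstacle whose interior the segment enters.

FREE

Obstacle 1 [(0,14) (11,16) (10,20) (0,23)]:
  edge (0,14)–(11,16): clear
  edge (11,16)–(10,20): clear
  edge (10,20)–(0,23): clear
  edge (0,23)–(0,14): clear
  midpoint (12,31/2) outside
  → clear
Obstacle 2 [(16,5) (24,3) (20,9)]:
  edge (16,5)–(24,3): clear
  edge (24,3)–(20,9): clear
  edge (20,9)–(16,5): clear
  midpoint (12,31/2) outside
  → clear
Obstacle 3 [(14,14) (21,13) (24,22) (18,24) (17,22)]:
  edge (14,14)–(21,13): clear
  edge (21,13)–(24,22): clear
  edge (24,22)–(18,24): clear
  edge (18,24)–(17,22): clear
  edge (17,22)–(14,14): clear
  midpoint (12,31/2) outside
  → clear
Obstacle 4 [(0,10) (7,0) (10,10)]:
  edge (0,10)–(7,0): clear
  edge (7,0)–(10,10): clear
  edge (10,10)–(0,10): clear
  midpoint (12,31/2) outside
  → clear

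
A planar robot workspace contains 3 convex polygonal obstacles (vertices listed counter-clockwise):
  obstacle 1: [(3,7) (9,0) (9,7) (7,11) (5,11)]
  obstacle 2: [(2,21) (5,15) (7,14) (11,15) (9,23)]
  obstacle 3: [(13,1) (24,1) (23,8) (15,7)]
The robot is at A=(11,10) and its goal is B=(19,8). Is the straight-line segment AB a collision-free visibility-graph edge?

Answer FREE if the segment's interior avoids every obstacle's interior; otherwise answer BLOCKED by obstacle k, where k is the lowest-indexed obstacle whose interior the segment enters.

Obstacle 1 [(3,7) (9,0) (9,7) (7,11) (5,11)]:
  edge (3,7)–(9,0): clear
  edge (9,0)–(9,7): clear
  edge (9,7)–(7,11): clear
  edge (7,11)–(5,11): clear
  edge (5,11)–(3,7): clear
  midpoint (15,9) outside
  → clear
Obstacle 2 [(2,21) (5,15) (7,14) (11,15) (9,23)]:
  edge (2,21)–(5,15): clear
  edge (5,15)–(7,14): clear
  edge (7,14)–(11,15): clear
  edge (11,15)–(9,23): clear
  edge (9,23)–(2,21): clear
  midpoint (15,9) outside
  → clear
Obstacle 3 [(13,1) (24,1) (23,8) (15,7)]:
  edge (13,1)–(24,1): clear
  edge (24,1)–(23,8): clear
  edge (23,8)–(15,7): clear
  edge (15,7)–(13,1): clear
  midpoint (15,9) outside
  → clear

FREE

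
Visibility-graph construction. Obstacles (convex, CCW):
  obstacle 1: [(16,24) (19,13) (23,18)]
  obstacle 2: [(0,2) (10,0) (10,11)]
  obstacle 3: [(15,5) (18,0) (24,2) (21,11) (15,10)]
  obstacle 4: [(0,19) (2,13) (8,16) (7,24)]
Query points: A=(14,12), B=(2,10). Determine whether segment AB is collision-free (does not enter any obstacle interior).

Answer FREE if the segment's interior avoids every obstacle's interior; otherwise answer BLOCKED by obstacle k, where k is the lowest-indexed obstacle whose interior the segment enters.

FREE

Obstacle 1 [(16,24) (19,13) (23,18)]:
  edge (16,24)–(19,13): clear
  edge (19,13)–(23,18): clear
  edge (23,18)–(16,24): clear
  midpoint (8,11) outside
  → clear
Obstacle 2 [(0,2) (10,0) (10,11)]:
  edge (0,2)–(10,0): clear
  edge (10,0)–(10,11): clear
  edge (10,11)–(0,2): clear
  midpoint (8,11) outside
  → clear
Obstacle 3 [(15,5) (18,0) (24,2) (21,11) (15,10)]:
  edge (15,5)–(18,0): clear
  edge (18,0)–(24,2): clear
  edge (24,2)–(21,11): clear
  edge (21,11)–(15,10): clear
  edge (15,10)–(15,5): clear
  midpoint (8,11) outside
  → clear
Obstacle 4 [(0,19) (2,13) (8,16) (7,24)]:
  edge (0,19)–(2,13): clear
  edge (2,13)–(8,16): clear
  edge (8,16)–(7,24): clear
  edge (7,24)–(0,19): clear
  midpoint (8,11) outside
  → clear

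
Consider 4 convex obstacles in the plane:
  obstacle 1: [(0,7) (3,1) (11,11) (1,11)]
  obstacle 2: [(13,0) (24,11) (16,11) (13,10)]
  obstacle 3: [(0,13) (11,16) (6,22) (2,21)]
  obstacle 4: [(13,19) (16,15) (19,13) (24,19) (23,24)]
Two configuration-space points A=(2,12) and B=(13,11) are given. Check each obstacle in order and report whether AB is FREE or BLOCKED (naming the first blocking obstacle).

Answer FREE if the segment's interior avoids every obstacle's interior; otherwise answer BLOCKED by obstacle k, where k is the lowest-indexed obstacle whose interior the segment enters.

FREE

Obstacle 1 [(0,7) (3,1) (11,11) (1,11)]:
  edge (0,7)–(3,1): clear
  edge (3,1)–(11,11): clear
  edge (11,11)–(1,11): clear
  edge (1,11)–(0,7): clear
  midpoint (15/2,23/2) outside
  → clear
Obstacle 2 [(13,0) (24,11) (16,11) (13,10)]:
  edge (13,0)–(24,11): clear
  edge (24,11)–(16,11): clear
  edge (16,11)–(13,10): clear
  edge (13,10)–(13,0): clear
  midpoint (15/2,23/2) outside
  → clear
Obstacle 3 [(0,13) (11,16) (6,22) (2,21)]:
  edge (0,13)–(11,16): clear
  edge (11,16)–(6,22): clear
  edge (6,22)–(2,21): clear
  edge (2,21)–(0,13): clear
  midpoint (15/2,23/2) outside
  → clear
Obstacle 4 [(13,19) (16,15) (19,13) (24,19) (23,24)]:
  edge (13,19)–(16,15): clear
  edge (16,15)–(19,13): clear
  edge (19,13)–(24,19): clear
  edge (24,19)–(23,24): clear
  edge (23,24)–(13,19): clear
  midpoint (15/2,23/2) outside
  → clear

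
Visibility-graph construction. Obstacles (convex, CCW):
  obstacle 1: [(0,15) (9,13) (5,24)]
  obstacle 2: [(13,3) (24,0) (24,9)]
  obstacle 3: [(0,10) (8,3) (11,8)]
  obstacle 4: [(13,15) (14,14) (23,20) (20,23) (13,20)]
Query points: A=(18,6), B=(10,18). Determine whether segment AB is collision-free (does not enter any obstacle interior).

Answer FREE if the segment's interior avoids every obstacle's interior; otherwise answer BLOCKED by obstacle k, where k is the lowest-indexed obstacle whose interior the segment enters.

Obstacle 1 [(0,15) (9,13) (5,24)]:
  edge (0,15)–(9,13): clear
  edge (9,13)–(5,24): clear
  edge (5,24)–(0,15): clear
  midpoint (14,12) outside
  → clear
Obstacle 2 [(13,3) (24,0) (24,9)]:
  edge (13,3)–(24,0): clear
  edge (24,0)–(24,9): clear
  edge (24,9)–(13,3): clear
  midpoint (14,12) outside
  → clear
Obstacle 3 [(0,10) (8,3) (11,8)]:
  edge (0,10)–(8,3): clear
  edge (8,3)–(11,8): clear
  edge (11,8)–(0,10): clear
  midpoint (14,12) outside
  → clear
Obstacle 4 [(13,15) (14,14) (23,20) (20,23) (13,20)]:
  edge (13,15)–(14,14): clear
  edge (14,14)–(23,20): clear
  edge (23,20)–(20,23): clear
  edge (20,23)–(13,20): clear
  edge (13,20)–(13,15): clear
  midpoint (14,12) outside
  → clear

FREE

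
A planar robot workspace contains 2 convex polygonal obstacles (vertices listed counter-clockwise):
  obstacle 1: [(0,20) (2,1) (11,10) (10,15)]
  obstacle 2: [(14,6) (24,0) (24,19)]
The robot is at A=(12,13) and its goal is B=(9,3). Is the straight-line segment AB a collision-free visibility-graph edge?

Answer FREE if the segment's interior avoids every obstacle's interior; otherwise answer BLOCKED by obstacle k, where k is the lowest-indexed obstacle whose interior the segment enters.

Obstacle 1 [(0,20) (2,1) (11,10) (10,15)]:
  edge (0,20)–(2,1): clear
  edge (2,1)–(11,10): clear
  edge (11,10)–(10,15): clear
  edge (10,15)–(0,20): clear
  midpoint (21/2,8) outside
  → clear
Obstacle 2 [(14,6) (24,0) (24,19)]:
  edge (14,6)–(24,0): clear
  edge (24,0)–(24,19): clear
  edge (24,19)–(14,6): clear
  midpoint (21/2,8) outside
  → clear

FREE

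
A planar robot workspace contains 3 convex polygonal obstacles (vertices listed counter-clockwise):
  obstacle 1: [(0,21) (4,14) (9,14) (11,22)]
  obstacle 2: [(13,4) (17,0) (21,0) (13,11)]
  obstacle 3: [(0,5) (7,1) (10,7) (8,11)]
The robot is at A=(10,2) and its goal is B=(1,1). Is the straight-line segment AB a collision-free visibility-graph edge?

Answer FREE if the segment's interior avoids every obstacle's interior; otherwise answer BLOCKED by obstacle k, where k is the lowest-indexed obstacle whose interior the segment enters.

BLOCKED by obstacle 3

Obstacle 1 [(0,21) (4,14) (9,14) (11,22)]:
  edge (0,21)–(4,14): clear
  edge (4,14)–(9,14): clear
  edge (9,14)–(11,22): clear
  edge (11,22)–(0,21): clear
  midpoint (11/2,3/2) outside
  → clear
Obstacle 2 [(13,4) (17,0) (21,0) (13,11)]:
  edge (13,4)–(17,0): clear
  edge (17,0)–(21,0): clear
  edge (21,0)–(13,11): clear
  edge (13,11)–(13,4): clear
  midpoint (11/2,3/2) outside
  → clear
Obstacle 3 [(0,5) (7,1) (10,7) (8,11)]:
  edge (0,5)–(7,1): crosses AB
  edge (7,1)–(10,7): crosses AB
  edge (10,7)–(8,11): clear
  edge (8,11)–(0,5): clear
  → BLOCKED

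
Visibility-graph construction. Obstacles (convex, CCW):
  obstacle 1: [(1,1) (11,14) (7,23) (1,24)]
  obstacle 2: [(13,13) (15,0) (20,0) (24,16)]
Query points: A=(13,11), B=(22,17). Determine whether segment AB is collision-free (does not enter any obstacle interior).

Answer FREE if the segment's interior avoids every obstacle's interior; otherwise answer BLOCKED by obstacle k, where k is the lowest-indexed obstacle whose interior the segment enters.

Obstacle 1 [(1,1) (11,14) (7,23) (1,24)]:
  edge (1,1)–(11,14): clear
  edge (11,14)–(7,23): clear
  edge (7,23)–(1,24): clear
  edge (1,24)–(1,1): clear
  midpoint (35/2,14) outside
  → clear
Obstacle 2 [(13,13) (15,0) (20,0) (24,16)]:
  edge (13,13)–(15,0): crosses AB
  edge (15,0)–(20,0): clear
  edge (20,0)–(24,16): clear
  edge (24,16)–(13,13): crosses AB
  → BLOCKED

BLOCKED by obstacle 2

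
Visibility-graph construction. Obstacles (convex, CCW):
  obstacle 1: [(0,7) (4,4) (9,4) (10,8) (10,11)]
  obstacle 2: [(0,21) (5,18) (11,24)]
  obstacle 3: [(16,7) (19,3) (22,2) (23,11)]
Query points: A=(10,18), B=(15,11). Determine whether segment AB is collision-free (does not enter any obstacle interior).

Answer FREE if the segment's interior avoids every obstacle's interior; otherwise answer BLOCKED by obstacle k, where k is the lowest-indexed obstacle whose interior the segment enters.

Obstacle 1 [(0,7) (4,4) (9,4) (10,8) (10,11)]:
  edge (0,7)–(4,4): clear
  edge (4,4)–(9,4): clear
  edge (9,4)–(10,8): clear
  edge (10,8)–(10,11): clear
  edge (10,11)–(0,7): clear
  midpoint (25/2,29/2) outside
  → clear
Obstacle 2 [(0,21) (5,18) (11,24)]:
  edge (0,21)–(5,18): clear
  edge (5,18)–(11,24): clear
  edge (11,24)–(0,21): clear
  midpoint (25/2,29/2) outside
  → clear
Obstacle 3 [(16,7) (19,3) (22,2) (23,11)]:
  edge (16,7)–(19,3): clear
  edge (19,3)–(22,2): clear
  edge (22,2)–(23,11): clear
  edge (23,11)–(16,7): clear
  midpoint (25/2,29/2) outside
  → clear

FREE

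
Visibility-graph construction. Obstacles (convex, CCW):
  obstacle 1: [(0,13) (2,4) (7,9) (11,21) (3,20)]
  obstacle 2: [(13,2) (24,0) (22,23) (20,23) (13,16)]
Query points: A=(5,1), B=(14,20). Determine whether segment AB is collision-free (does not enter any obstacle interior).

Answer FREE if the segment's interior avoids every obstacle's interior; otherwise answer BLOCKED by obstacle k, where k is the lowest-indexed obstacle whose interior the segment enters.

FREE

Obstacle 1 [(0,13) (2,4) (7,9) (11,21) (3,20)]:
  edge (0,13)–(2,4): clear
  edge (2,4)–(7,9): clear
  edge (7,9)–(11,21): clear
  edge (11,21)–(3,20): clear
  edge (3,20)–(0,13): clear
  midpoint (19/2,21/2) outside
  → clear
Obstacle 2 [(13,2) (24,0) (22,23) (20,23) (13,16)]:
  edge (13,2)–(24,0): clear
  edge (24,0)–(22,23): clear
  edge (22,23)–(20,23): clear
  edge (20,23)–(13,16): clear
  edge (13,16)–(13,2): clear
  midpoint (19/2,21/2) outside
  → clear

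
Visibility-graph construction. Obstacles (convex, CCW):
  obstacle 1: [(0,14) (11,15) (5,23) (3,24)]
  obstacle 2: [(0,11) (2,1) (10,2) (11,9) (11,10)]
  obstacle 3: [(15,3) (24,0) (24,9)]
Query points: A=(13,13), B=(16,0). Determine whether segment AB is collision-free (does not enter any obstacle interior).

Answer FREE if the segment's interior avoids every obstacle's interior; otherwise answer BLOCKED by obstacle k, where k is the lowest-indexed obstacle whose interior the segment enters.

Obstacle 1 [(0,14) (11,15) (5,23) (3,24)]:
  edge (0,14)–(11,15): clear
  edge (11,15)–(5,23): clear
  edge (5,23)–(3,24): clear
  edge (3,24)–(0,14): clear
  midpoint (29/2,13/2) outside
  → clear
Obstacle 2 [(0,11) (2,1) (10,2) (11,9) (11,10)]:
  edge (0,11)–(2,1): clear
  edge (2,1)–(10,2): clear
  edge (10,2)–(11,9): clear
  edge (11,9)–(11,10): clear
  edge (11,10)–(0,11): clear
  midpoint (29/2,13/2) outside
  → clear
Obstacle 3 [(15,3) (24,0) (24,9)]:
  edge (15,3)–(24,0): crosses AB
  edge (24,0)–(24,9): clear
  edge (24,9)–(15,3): crosses AB
  → BLOCKED

BLOCKED by obstacle 3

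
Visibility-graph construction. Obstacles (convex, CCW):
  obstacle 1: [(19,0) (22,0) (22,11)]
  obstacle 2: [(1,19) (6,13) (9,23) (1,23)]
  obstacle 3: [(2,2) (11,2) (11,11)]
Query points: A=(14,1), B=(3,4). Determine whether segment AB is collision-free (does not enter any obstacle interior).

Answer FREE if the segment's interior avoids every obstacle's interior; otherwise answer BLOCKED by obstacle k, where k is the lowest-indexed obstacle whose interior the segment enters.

BLOCKED by obstacle 3

Obstacle 1 [(19,0) (22,0) (22,11)]:
  edge (19,0)–(22,0): clear
  edge (22,0)–(22,11): clear
  edge (22,11)–(19,0): clear
  midpoint (17/2,5/2) outside
  → clear
Obstacle 2 [(1,19) (6,13) (9,23) (1,23)]:
  edge (1,19)–(6,13): clear
  edge (6,13)–(9,23): clear
  edge (9,23)–(1,23): clear
  edge (1,23)–(1,19): clear
  midpoint (17/2,5/2) outside
  → clear
Obstacle 3 [(2,2) (11,2) (11,11)]:
  edge (2,2)–(11,2): crosses AB
  edge (11,2)–(11,11): clear
  edge (11,11)–(2,2): crosses AB
  → BLOCKED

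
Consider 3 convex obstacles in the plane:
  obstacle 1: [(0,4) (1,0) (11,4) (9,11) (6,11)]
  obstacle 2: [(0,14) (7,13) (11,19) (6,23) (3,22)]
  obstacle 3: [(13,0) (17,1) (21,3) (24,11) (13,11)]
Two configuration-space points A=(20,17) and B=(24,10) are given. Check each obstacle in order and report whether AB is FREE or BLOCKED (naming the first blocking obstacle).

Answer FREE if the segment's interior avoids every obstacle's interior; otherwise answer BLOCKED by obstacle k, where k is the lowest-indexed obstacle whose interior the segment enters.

BLOCKED by obstacle 3

Obstacle 1 [(0,4) (1,0) (11,4) (9,11) (6,11)]:
  edge (0,4)–(1,0): clear
  edge (1,0)–(11,4): clear
  edge (11,4)–(9,11): clear
  edge (9,11)–(6,11): clear
  edge (6,11)–(0,4): clear
  midpoint (22,27/2) outside
  → clear
Obstacle 2 [(0,14) (7,13) (11,19) (6,23) (3,22)]:
  edge (0,14)–(7,13): clear
  edge (7,13)–(11,19): clear
  edge (11,19)–(6,23): clear
  edge (6,23)–(3,22): clear
  edge (3,22)–(0,14): clear
  midpoint (22,27/2) outside
  → clear
Obstacle 3 [(13,0) (17,1) (21,3) (24,11) (13,11)]:
  edge (13,0)–(17,1): clear
  edge (17,1)–(21,3): clear
  edge (21,3)–(24,11): crosses AB
  edge (24,11)–(13,11): crosses AB
  edge (13,11)–(13,0): clear
  → BLOCKED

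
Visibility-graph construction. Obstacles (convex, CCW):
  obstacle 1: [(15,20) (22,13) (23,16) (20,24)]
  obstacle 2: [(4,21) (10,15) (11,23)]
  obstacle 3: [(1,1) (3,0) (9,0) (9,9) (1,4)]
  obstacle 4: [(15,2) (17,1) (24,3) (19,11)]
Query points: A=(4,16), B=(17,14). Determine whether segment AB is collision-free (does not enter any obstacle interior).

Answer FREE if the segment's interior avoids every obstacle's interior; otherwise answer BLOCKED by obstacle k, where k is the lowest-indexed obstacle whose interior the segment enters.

Obstacle 1 [(15,20) (22,13) (23,16) (20,24)]:
  edge (15,20)–(22,13): clear
  edge (22,13)–(23,16): clear
  edge (23,16)–(20,24): clear
  edge (20,24)–(15,20): clear
  midpoint (21/2,15) outside
  → clear
Obstacle 2 [(4,21) (10,15) (11,23)]:
  edge (4,21)–(10,15): crosses AB
  edge (10,15)–(11,23): crosses AB
  edge (11,23)–(4,21): clear
  → BLOCKED
Obstacle 3 [(1,1) (3,0) (9,0) (9,9) (1,4)]:
  edge (1,1)–(3,0): clear
  edge (3,0)–(9,0): clear
  edge (9,0)–(9,9): clear
  edge (9,9)–(1,4): clear
  edge (1,4)–(1,1): clear
  midpoint (21/2,15) outside
  → clear
Obstacle 4 [(15,2) (17,1) (24,3) (19,11)]:
  edge (15,2)–(17,1): clear
  edge (17,1)–(24,3): clear
  edge (24,3)–(19,11): clear
  edge (19,11)–(15,2): clear
  midpoint (21/2,15) outside
  → clear

BLOCKED by obstacle 2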